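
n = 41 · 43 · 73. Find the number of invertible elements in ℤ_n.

φ(41) = 41 − 1 = 40.
φ(43) = 43 − 1 = 42.
φ(73) = 73 − 1 = 72.
Multiply: 40 · 42 · 72 = 120960.

120960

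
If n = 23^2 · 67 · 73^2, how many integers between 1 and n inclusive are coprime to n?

φ(188875747) = 188875747 · (1 − 1/23) · (1 − 1/67) · (1 − 1/73)
       = 188875747 · 104544/112493 = 175529376.

175529376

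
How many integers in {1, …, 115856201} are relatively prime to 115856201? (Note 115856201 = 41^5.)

113030440

φ(41^5) = 41^4·(41−1) = 2825761·40 = 113030440.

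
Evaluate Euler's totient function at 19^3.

φ(19^3) = 19^2·(19−1) = 361·18 = 6498.

6498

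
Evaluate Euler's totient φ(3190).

1120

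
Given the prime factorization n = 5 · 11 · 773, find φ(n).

30880

φ(42515) = 42515 · (1 − 1/5) · (1 − 1/11) · (1 − 1/773)
       = 42515 · 30880/42515 = 30880.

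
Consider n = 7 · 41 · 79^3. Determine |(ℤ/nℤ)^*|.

116831520

φ(141502193) = 141502193 · (1 − 1/7) · (1 − 1/41) · (1 − 1/79)
       = 141502193 · 18720/22673 = 116831520.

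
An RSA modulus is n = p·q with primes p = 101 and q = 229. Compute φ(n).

φ(n) = (p − 1)(q − 1) = (101−1)(229−1) = 100·228 = 22800.

22800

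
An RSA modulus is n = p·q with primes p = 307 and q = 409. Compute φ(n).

124848

φ(125563) = 125563 · (1 − 1/307) · (1 − 1/409)
       = 125563 · 124848/125563 = 124848.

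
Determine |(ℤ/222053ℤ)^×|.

Prime factorization: 222053 = 13 · 19 · 29 · 31.
φ(222053) = 222053 · (1 − 1/13) · (1 − 1/19) · (1 − 1/29) · (1 − 1/31)
       = 222053 · 181440/222053 = 181440.

181440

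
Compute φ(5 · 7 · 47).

1104

φ(1645) = 1645 · (1 − 1/5) · (1 − 1/7) · (1 − 1/47)
       = 1645 · 1104/1645 = 1104.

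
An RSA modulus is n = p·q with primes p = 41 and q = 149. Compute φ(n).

φ(6109) = 6109 · (1 − 1/41) · (1 − 1/149)
       = 6109 · 5920/6109 = 5920.

5920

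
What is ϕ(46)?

22

Prime factorization: 46 = 2 * 23.
φ(46) = 46 · (1 − 1/2) · (1 − 1/23)
       = 46 · 22/46 = 22.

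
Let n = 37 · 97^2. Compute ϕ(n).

φ(37) = 37 − 1 = 36.
φ(97^2) = 97^1·(97−1) = 97·96 = 9312.
φ(348133) = 36 × 9312 = 335232.

335232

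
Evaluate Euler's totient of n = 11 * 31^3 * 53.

φ(17368153) = 17368153 · (1 − 1/11) · (1 − 1/31) · (1 − 1/53)
       = 17368153 · 15600/18073 = 14991600.

14991600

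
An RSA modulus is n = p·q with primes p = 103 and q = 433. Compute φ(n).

44064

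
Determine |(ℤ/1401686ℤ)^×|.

567840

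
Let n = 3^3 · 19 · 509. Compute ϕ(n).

164592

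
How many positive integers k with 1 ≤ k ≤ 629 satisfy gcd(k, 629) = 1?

Factor 629: 629 = 17 × 37.
φ(629) = 629 · (1 − 1/17) · (1 − 1/37)
       = 629 · 576/629 = 576.

576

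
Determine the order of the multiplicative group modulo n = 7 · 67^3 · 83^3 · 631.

632638150396560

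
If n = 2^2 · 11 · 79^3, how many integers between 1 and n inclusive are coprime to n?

9735960

φ(2^2) = 2^2 − 2^1 = 4 − 2 = 2.
φ(11) = 11 − 1 = 10.
φ(79^3) = 79^2·(79−1) = 6241·78 = 486798.
Multiply: 2 · 10 · 486798 = 9735960.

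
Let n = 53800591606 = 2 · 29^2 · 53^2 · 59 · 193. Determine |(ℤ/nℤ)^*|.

φ(53800591606) = 53800591606 · (1 − 1/2) · (1 − 1/29) · (1 − 1/53) · (1 − 1/59) · (1 − 1/193)
       = 53800591606 · 16214016/35003638 = 24920942592.

24920942592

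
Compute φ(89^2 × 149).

1159136

φ(89^2) = 89^2 − 89^1 = 7921 − 89 = 7832.
φ(149) = 149 − 1 = 148.
φ(1180229) = 7832 × 148 = 1159136.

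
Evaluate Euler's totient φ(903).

504

Prime factorization: 903 = 3 * 7 * 43.
φ(3) = 3 − 1 = 2.
φ(7) = 7 − 1 = 6.
φ(43) = 43 − 1 = 42.
Since φ is multiplicative, φ(903) = 2 · 6 · 42 = 504.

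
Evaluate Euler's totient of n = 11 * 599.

5980

φ(11) = 11 − 1 = 10.
φ(599) = 599 − 1 = 598.
φ(6589) = 10 × 598 = 5980.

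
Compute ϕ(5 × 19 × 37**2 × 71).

6713280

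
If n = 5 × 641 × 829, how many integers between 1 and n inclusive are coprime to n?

φ(2656945) = 2656945 · (1 − 1/5) · (1 − 1/641) · (1 − 1/829)
       = 2656945 · 2119680/2656945 = 2119680.

2119680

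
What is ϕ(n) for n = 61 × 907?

54360

φ(61) = 61 − 1 = 60.
φ(907) = 907 − 1 = 906.
Multiply: 60 · 906 = 54360.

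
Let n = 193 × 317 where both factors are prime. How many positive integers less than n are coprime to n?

60672

φ(pq) = (p−1)(q−1) = 192 · 316 = 60672.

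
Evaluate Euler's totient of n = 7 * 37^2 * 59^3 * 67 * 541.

57507592602240

φ(71339422750379) = 71339422750379 · (1 − 1/7) · (1 − 1/37) · (1 − 1/59) · (1 − 1/67) · (1 − 1/541)
       = 71339422750379 · 446497920/553890407 = 57507592602240.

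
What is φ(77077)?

Factor 77077: 77077 = 7**2 · 11**2 · 13.
φ(7^2) = 7^1·(7−1) = 7·6 = 42.
φ(11^2) = 11^1·(11−1) = 11·10 = 110.
φ(13) = 13 − 1 = 12.
Multiply: 42 · 110 · 12 = 55440.

55440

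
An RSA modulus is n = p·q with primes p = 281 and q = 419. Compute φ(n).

117040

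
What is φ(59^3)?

201898

φ(205379) = 205379 · (1 − 1/59)
       = 205379 · 58/59 = 201898.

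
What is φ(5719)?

Prime factorization: 5719 = 7 · 19 · 43.
φ(5719) = 5719 · (1 − 1/7) · (1 − 1/19) · (1 − 1/43)
       = 5719 · 4536/5719 = 4536.

4536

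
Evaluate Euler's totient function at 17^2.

φ(17^2) = 17^2 − 17^1 = 289 − 17 = 272.

272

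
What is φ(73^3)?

383688

φ(389017) = 389017 · (1 − 1/73)
       = 389017 · 72/73 = 383688.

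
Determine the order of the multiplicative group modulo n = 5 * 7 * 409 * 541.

5287680

φ(7744415) = 7744415 · (1 − 1/5) · (1 − 1/7) · (1 − 1/409) · (1 − 1/541)
       = 7744415 · 5287680/7744415 = 5287680.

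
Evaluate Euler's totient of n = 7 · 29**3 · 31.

4238640

φ(7) = 7 − 1 = 6.
φ(29^3) = 29^3 − 29^2 = 24389 − 841 = 23548.
φ(31) = 31 − 1 = 30.
φ(5292413) = 6 × 23548 × 30 = 4238640.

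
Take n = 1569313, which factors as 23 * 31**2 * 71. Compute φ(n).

φ(1569313) = 1569313 · (1 − 1/23) · (1 − 1/31) · (1 − 1/71)
       = 1569313 · 46200/50623 = 1432200.

1432200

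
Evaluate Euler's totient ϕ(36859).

33600

Prime factorization: 36859 = 29 * 31 * 41.
φ(29) = 29 − 1 = 28.
φ(31) = 31 − 1 = 30.
φ(41) = 41 − 1 = 40.
Since φ is multiplicative, φ(36859) = 28 · 30 · 40 = 33600.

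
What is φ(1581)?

1581 = 3 · 17 · 31.
φ(1581) = 1581 · (1 − 1/3) · (1 − 1/17) · (1 − 1/31)
       = 1581 · 960/1581 = 960.

960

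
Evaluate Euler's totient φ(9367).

Factor 9367: 9367 = 17 · 19 · 29.
φ(17) = 17 − 1 = 16.
φ(19) = 19 − 1 = 18.
φ(29) = 29 − 1 = 28.
Since φ is multiplicative, φ(9367) = 16 · 18 · 28 = 8064.

8064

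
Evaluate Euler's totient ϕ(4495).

Prime factorization: 4495 = 5 × 29 × 31.
φ(4495) = 4495 · (1 − 1/5) · (1 − 1/29) · (1 − 1/31)
       = 4495 · 3360/4495 = 3360.

3360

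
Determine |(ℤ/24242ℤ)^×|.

Prime factorization: 24242 = 2 · 17 · 23 · 31.
φ(24242) = 24242 · (1 − 1/2) · (1 − 1/17) · (1 − 1/23) · (1 − 1/31)
       = 24242 · 10560/24242 = 10560.

10560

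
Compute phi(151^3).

φ(151^3) = 151^3 − 151^2 = 3442951 − 22801 = 3420150.

3420150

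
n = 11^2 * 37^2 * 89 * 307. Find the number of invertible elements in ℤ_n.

3945490560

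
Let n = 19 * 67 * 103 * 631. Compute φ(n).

φ(82736089) = 82736089 · (1 − 1/19) · (1 − 1/67) · (1 − 1/103) · (1 − 1/631)
       = 82736089 · 76340880/82736089 = 76340880.

76340880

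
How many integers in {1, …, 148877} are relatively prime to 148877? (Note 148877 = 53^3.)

146068

φ(53^3) = 53^2·(53−1) = 2809·52 = 146068.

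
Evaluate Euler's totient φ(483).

264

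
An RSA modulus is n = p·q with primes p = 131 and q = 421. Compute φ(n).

54600

φ(131) = 131 − 1 = 130.
φ(421) = 421 − 1 = 420.
Multiply: 130 · 420 = 54600.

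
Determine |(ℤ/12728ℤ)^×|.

6048

12728 = 2^3 * 37 * 43.
φ(2^3) = 2^2·(2−1) = 4·1 = 4.
φ(37) = 37 − 1 = 36.
φ(43) = 43 − 1 = 42.
φ(12728) = 4 × 36 × 42 = 6048.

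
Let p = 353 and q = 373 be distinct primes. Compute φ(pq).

130944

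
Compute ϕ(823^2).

676506

φ(823^2) = 823^2 − 823^1 = 677329 − 823 = 676506.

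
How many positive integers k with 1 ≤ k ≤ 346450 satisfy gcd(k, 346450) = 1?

124800

346450 = 2 · 5**2 · 13**2 · 41.
φ(346450) = 346450 · (1 − 1/2) · (1 − 1/5) · (1 − 1/13) · (1 − 1/41)
       = 346450 · 1920/5330 = 124800.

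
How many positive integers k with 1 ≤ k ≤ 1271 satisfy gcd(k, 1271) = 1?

Prime factorization: 1271 = 31 · 41.
φ(31) = 31 − 1 = 30.
φ(41) = 41 − 1 = 40.
Multiply: 30 · 40 = 1200.

1200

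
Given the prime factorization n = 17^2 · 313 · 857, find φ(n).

φ(77521649) = 77521649 · (1 − 1/17) · (1 − 1/313) · (1 − 1/857)
       = 77521649 · 4273152/4560097 = 72643584.

72643584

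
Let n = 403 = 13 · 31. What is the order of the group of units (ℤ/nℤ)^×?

360

φ(13) = 13 − 1 = 12.
φ(31) = 31 − 1 = 30.
φ(403) = 12 × 30 = 360.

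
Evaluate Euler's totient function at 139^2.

φ(139^2) = 139^1·(139−1) = 139·138 = 19182.

19182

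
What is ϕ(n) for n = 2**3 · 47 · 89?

φ(33464) = 33464 · (1 − 1/2) · (1 − 1/47) · (1 − 1/89)
       = 33464 · 4048/8366 = 16192.

16192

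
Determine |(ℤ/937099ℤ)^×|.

816480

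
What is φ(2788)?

Factor 2788: 2788 = 2^2 × 17 × 41.
φ(2^2) = 2^2 − 2^1 = 4 − 2 = 2.
φ(17) = 17 − 1 = 16.
φ(41) = 41 − 1 = 40.
φ(2788) = 2 × 16 × 40 = 1280.

1280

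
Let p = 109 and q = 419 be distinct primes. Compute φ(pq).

45144

φ(45671) = 45671 · (1 − 1/109) · (1 − 1/419)
       = 45671 · 45144/45671 = 45144.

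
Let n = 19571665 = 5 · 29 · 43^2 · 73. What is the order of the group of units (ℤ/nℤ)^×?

φ(5) = 5 − 1 = 4.
φ(29) = 29 − 1 = 28.
φ(43^2) = 43^1·(43−1) = 43·42 = 1806.
φ(73) = 73 − 1 = 72.
φ(19571665) = 4 × 28 × 1806 × 72 = 14563584.

14563584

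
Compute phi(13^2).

156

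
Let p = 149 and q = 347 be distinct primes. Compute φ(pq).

φ(pq) = (p−1)(q−1) = 148 · 346 = 51208.

51208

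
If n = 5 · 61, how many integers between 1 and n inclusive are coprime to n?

240

φ(305) = 305 · (1 − 1/5) · (1 − 1/61)
       = 305 · 240/305 = 240.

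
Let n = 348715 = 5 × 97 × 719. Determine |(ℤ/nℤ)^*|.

φ(5) = 5 − 1 = 4.
φ(97) = 97 − 1 = 96.
φ(719) = 719 − 1 = 718.
φ(348715) = 4 × 96 × 718 = 275712.

275712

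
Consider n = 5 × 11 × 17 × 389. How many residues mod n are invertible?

φ(363715) = 363715 · (1 − 1/5) · (1 − 1/11) · (1 − 1/17) · (1 − 1/389)
       = 363715 · 248320/363715 = 248320.

248320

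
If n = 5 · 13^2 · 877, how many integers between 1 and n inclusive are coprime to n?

546624

φ(741065) = 741065 · (1 − 1/5) · (1 − 1/13) · (1 − 1/877)
       = 741065 · 42048/57005 = 546624.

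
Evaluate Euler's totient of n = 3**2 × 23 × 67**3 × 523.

20414463696

φ(3^2) = 3^1·(3−1) = 3·2 = 6.
φ(23) = 23 − 1 = 22.
φ(67^3) = 67^2·(67−1) = 4489·66 = 296274.
φ(523) = 523 − 1 = 522.
Multiply: 6 · 22 · 296274 · 522 = 20414463696.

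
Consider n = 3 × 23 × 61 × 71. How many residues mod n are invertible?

184800

φ(3) = 3 − 1 = 2.
φ(23) = 23 − 1 = 22.
φ(61) = 61 − 1 = 60.
φ(71) = 71 − 1 = 70.
φ(298839) = 2 × 22 × 60 × 70 = 184800.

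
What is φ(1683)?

960

Factor 1683: 1683 = 3**2 × 11 × 17.
φ(1683) = 1683 · (1 − 1/3) · (1 − 1/11) · (1 − 1/17)
       = 1683 · 320/561 = 960.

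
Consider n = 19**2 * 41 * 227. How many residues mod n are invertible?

φ(3359827) = 3359827 · (1 − 1/19) · (1 − 1/41) · (1 − 1/227)
       = 3359827 · 162720/176833 = 3091680.

3091680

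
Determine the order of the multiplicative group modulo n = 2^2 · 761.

φ(2^2) = 2^2 − 2^1 = 4 − 2 = 2.
φ(761) = 761 − 1 = 760.
φ(3044) = 2 × 760 = 1520.

1520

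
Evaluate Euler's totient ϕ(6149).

First factor: 6149 = 11 × 13 × 43.
φ(6149) = 6149 · (1 − 1/11) · (1 − 1/13) · (1 − 1/43)
       = 6149 · 5040/6149 = 5040.

5040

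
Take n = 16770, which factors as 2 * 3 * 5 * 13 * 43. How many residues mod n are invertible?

4032

φ(16770) = 16770 · (1 − 1/2) · (1 − 1/3) · (1 − 1/5) · (1 − 1/13) · (1 − 1/43)
       = 16770 · 4032/16770 = 4032.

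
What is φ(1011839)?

887040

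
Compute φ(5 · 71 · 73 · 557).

φ(14434655) = 14434655 · (1 − 1/5) · (1 − 1/71) · (1 − 1/73) · (1 − 1/557)
       = 14434655 · 11208960/14434655 = 11208960.

11208960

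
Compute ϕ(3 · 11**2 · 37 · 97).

760320

φ(1302807) = 1302807 · (1 − 1/3) · (1 − 1/11) · (1 − 1/37) · (1 − 1/97)
       = 1302807 · 69120/118437 = 760320.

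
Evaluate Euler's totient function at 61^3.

φ(226981) = 226981 · (1 − 1/61)
       = 226981 · 60/61 = 223260.

223260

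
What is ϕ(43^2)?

1806

φ(43^2) = 43^2 − 43^1 = 1849 − 43 = 1806.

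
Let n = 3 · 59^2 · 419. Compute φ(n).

2860792

φ(3) = 3 − 1 = 2.
φ(59^2) = 59^1·(59−1) = 59·58 = 3422.
φ(419) = 419 − 1 = 418.
φ(4375617) = 2 × 3422 × 418 = 2860792.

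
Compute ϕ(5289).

3360

Factor 5289: 5289 = 3 * 41 * 43.
φ(3) = 3 − 1 = 2.
φ(41) = 41 − 1 = 40.
φ(43) = 43 − 1 = 42.
Multiply: 2 · 40 · 42 = 3360.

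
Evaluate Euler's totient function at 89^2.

7832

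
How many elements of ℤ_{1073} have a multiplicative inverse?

1008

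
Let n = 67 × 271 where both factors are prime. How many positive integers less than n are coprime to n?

17820

φ(pq) = (p−1)(q−1) = 66 · 270 = 17820.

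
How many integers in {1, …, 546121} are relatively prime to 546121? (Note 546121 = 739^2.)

φ(546121) = 546121 · (1 − 1/739)
       = 546121 · 738/739 = 545382.

545382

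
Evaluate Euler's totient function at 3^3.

18

φ(27) = 27 · (1 − 1/3)
       = 27 · 2/3 = 18.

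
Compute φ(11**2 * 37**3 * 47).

φ(288063611) = 288063611 · (1 − 1/11) · (1 − 1/37) · (1 − 1/47)
       = 288063611 · 16560/19129 = 249377040.

249377040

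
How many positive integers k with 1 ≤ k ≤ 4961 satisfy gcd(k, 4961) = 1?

4400

4961 = 11^2 · 41.
φ(4961) = 4961 · (1 − 1/11) · (1 − 1/41)
       = 4961 · 400/451 = 4400.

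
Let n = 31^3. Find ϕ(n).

28830

φ(29791) = 29791 · (1 − 1/31)
       = 29791 · 30/31 = 28830.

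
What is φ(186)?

First factor: 186 = 2 · 3 · 31.
φ(2) = 2 − 1 = 1.
φ(3) = 3 − 1 = 2.
φ(31) = 31 − 1 = 30.
Multiply: 1 · 2 · 30 = 60.

60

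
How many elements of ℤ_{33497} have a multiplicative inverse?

30240

Factor 33497: 33497 = 19 × 41 × 43.
φ(33497) = 33497 · (1 − 1/19) · (1 − 1/41) · (1 − 1/43)
       = 33497 · 30240/33497 = 30240.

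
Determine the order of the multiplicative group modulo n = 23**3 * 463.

φ(23^3) = 23^3 − 23^2 = 12167 − 529 = 11638.
φ(463) = 463 − 1 = 462.
Since φ is multiplicative, φ(5633321) = 11638 · 462 = 5376756.

5376756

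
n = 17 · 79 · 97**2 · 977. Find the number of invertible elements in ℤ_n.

φ(17) = 17 − 1 = 16.
φ(79) = 79 − 1 = 78.
φ(97^2) = 97^2 − 97^1 = 9409 − 97 = 9312.
φ(977) = 977 − 1 = 976.
Since φ is multiplicative, φ(12345652399) = 16 · 78 · 9312 · 976 = 11342462976.

11342462976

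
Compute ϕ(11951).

Prime factorization: 11951 = 17 * 19 * 37.
φ(17) = 17 − 1 = 16.
φ(19) = 19 − 1 = 18.
φ(37) = 37 − 1 = 36.
φ(11951) = 16 × 18 × 36 = 10368.

10368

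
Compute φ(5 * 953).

3808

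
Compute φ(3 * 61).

φ(183) = 183 · (1 − 1/3) · (1 − 1/61)
       = 183 · 120/183 = 120.

120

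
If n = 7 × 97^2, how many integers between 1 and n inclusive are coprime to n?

55872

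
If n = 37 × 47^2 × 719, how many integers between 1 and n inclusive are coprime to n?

55883376

φ(58766027) = 58766027 · (1 − 1/37) · (1 − 1/47) · (1 − 1/719)
       = 58766027 · 1189008/1250341 = 55883376.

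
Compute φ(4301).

3520

4301 = 11 × 17 × 23.
φ(4301) = 4301 · (1 − 1/11) · (1 − 1/17) · (1 − 1/23)
       = 4301 · 3520/4301 = 3520.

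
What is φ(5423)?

4480

First factor: 5423 = 11 * 17 * 29.
φ(5423) = 5423 · (1 − 1/11) · (1 − 1/17) · (1 − 1/29)
       = 5423 · 4480/5423 = 4480.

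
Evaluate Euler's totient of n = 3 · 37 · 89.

φ(9879) = 9879 · (1 − 1/3) · (1 − 1/37) · (1 − 1/89)
       = 9879 · 6336/9879 = 6336.

6336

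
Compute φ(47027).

43200

47027 = 31 · 37 · 41.
φ(31) = 31 − 1 = 30.
φ(37) = 37 − 1 = 36.
φ(41) = 41 − 1 = 40.
φ(47027) = 30 × 36 × 40 = 43200.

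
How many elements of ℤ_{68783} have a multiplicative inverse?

56160

Factor 68783: 68783 = 11 × 13^2 × 37.
φ(68783) = 68783 · (1 − 1/11) · (1 − 1/13) · (1 − 1/37)
       = 68783 · 4320/5291 = 56160.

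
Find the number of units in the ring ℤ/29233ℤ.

26400

First factor: 29233 = 23 * 31 * 41.
φ(23) = 23 − 1 = 22.
φ(31) = 31 − 1 = 30.
φ(41) = 41 − 1 = 40.
Since φ is multiplicative, φ(29233) = 22 · 30 · 40 = 26400.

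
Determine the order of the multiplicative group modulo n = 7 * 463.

φ(3241) = 3241 · (1 − 1/7) · (1 − 1/463)
       = 3241 · 2772/3241 = 2772.

2772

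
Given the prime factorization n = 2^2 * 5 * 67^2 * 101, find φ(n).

3537600

φ(2^2) = 2^1·(2−1) = 2·1 = 2.
φ(5) = 5 − 1 = 4.
φ(67^2) = 67^1·(67−1) = 67·66 = 4422.
φ(101) = 101 − 1 = 100.
φ(9067780) = 2 × 4 × 4422 × 100 = 3537600.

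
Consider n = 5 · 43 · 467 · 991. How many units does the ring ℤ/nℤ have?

φ(99501355) = 99501355 · (1 − 1/5) · (1 − 1/43) · (1 − 1/467) · (1 − 1/991)
       = 99501355 · 77505120/99501355 = 77505120.

77505120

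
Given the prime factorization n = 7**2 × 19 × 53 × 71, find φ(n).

2751840

φ(3503353) = 3503353 · (1 − 1/7) · (1 − 1/19) · (1 − 1/53) · (1 − 1/71)
       = 3503353 · 393120/500479 = 2751840.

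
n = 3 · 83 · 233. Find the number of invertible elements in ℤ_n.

38048

φ(58017) = 58017 · (1 − 1/3) · (1 − 1/83) · (1 − 1/233)
       = 58017 · 38048/58017 = 38048.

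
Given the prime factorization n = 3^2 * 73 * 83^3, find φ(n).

244035936

φ(375664059) = 375664059 · (1 − 1/3) · (1 − 1/73) · (1 − 1/83)
       = 375664059 · 11808/18177 = 244035936.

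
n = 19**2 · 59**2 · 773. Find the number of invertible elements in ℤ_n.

903490128

φ(19^2) = 19^1·(19−1) = 19·18 = 342.
φ(59^2) = 59^1·(59−1) = 59·58 = 3422.
φ(773) = 773 − 1 = 772.
Multiply: 342 · 3422 · 772 = 903490128.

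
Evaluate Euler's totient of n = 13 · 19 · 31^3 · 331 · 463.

949411108800

φ(1127693350381) = 1127693350381 · (1 − 1/13) · (1 − 1/19) · (1 − 1/31) · (1 − 1/331) · (1 − 1/463)
       = 1127693350381 · 987940800/1173458221 = 949411108800.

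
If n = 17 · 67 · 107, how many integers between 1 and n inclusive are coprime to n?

111936

φ(121873) = 121873 · (1 − 1/17) · (1 − 1/67) · (1 − 1/107)
       = 121873 · 111936/121873 = 111936.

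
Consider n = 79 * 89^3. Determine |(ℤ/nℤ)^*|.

φ(79) = 79 − 1 = 78.
φ(89^3) = 89^2·(89−1) = 7921·88 = 697048.
Since φ is multiplicative, φ(55692551) = 78 · 697048 = 54369744.

54369744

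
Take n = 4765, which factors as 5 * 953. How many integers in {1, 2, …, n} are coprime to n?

3808

φ(5) = 5 − 1 = 4.
φ(953) = 953 − 1 = 952.
Multiply: 4 · 952 = 3808.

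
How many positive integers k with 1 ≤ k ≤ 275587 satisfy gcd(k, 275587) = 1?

First factor: 275587 = 13 * 17 * 29 * 43.
φ(13) = 13 − 1 = 12.
φ(17) = 17 − 1 = 16.
φ(29) = 29 − 1 = 28.
φ(43) = 43 − 1 = 42.
φ(275587) = 12 × 16 × 28 × 42 = 225792.

225792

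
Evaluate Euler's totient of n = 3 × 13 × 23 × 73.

φ(3) = 3 − 1 = 2.
φ(13) = 13 − 1 = 12.
φ(23) = 23 − 1 = 22.
φ(73) = 73 − 1 = 72.
Multiply: 2 · 12 · 22 · 72 = 38016.

38016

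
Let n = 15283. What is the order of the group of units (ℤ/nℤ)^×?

13440

Prime factorization: 15283 = 17 × 29 × 31.
φ(17) = 17 − 1 = 16.
φ(29) = 29 − 1 = 28.
φ(31) = 31 − 1 = 30.
Multiply: 16 · 28 · 30 = 13440.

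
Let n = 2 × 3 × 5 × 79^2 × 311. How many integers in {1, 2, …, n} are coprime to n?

φ(2) = 2 − 1 = 1.
φ(3) = 3 − 1 = 2.
φ(5) = 5 − 1 = 4.
φ(79^2) = 79^1·(79−1) = 79·78 = 6162.
φ(311) = 311 − 1 = 310.
φ(58228530) = 1 × 2 × 4 × 6162 × 310 = 15281760.

15281760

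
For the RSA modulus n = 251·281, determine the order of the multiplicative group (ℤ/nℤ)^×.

φ(n) = (p − 1)(q − 1) = (251−1)(281−1) = 250·280 = 70000.

70000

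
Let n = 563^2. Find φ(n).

316406

φ(563^2) = 563^2 − 563^1 = 316969 − 563 = 316406.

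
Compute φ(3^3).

18

φ(3^3) = 3^2·(3−1) = 9·2 = 18.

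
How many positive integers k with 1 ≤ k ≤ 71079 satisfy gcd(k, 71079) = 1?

42336

Prime factorization: 71079 = 3 * 19 * 29 * 43.
φ(3) = 3 − 1 = 2.
φ(19) = 19 − 1 = 18.
φ(29) = 29 − 1 = 28.
φ(43) = 43 − 1 = 42.
φ(71079) = 2 × 18 × 28 × 42 = 42336.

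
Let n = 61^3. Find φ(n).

223260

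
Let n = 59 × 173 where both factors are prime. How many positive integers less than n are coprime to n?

φ(59) = 59 − 1 = 58.
φ(173) = 173 − 1 = 172.
Since φ is multiplicative, φ(10207) = 58 · 172 = 9976.

9976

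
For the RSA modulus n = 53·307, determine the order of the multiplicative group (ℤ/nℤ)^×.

15912

φ(16271) = 16271 · (1 − 1/53) · (1 − 1/307)
       = 16271 · 15912/16271 = 15912.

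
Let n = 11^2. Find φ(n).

110

φ(121) = 121 · (1 − 1/11)
       = 121 · 10/11 = 110.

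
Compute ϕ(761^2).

φ(761^2) = 761^2 − 761^1 = 579121 − 761 = 578360.

578360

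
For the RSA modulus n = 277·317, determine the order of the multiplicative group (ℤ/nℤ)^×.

φ(277) = 277 − 1 = 276.
φ(317) = 317 − 1 = 316.
Since φ is multiplicative, φ(87809) = 276 · 316 = 87216.

87216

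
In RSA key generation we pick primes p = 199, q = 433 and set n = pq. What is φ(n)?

φ(n) = (p − 1)(q − 1) = (199−1)(433−1) = 198·432 = 85536.

85536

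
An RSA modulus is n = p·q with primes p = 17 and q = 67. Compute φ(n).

φ(1139) = 1139 · (1 − 1/17) · (1 − 1/67)
       = 1139 · 1056/1139 = 1056.

1056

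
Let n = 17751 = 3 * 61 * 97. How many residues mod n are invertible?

11520

φ(3) = 3 − 1 = 2.
φ(61) = 61 − 1 = 60.
φ(97) = 97 − 1 = 96.
φ(17751) = 2 × 60 × 96 = 11520.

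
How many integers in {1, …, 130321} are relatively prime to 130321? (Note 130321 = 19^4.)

123462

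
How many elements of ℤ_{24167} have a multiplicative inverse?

First factor: 24167 = 11 × 13^3.
φ(24167) = 24167 · (1 − 1/11) · (1 − 1/13)
       = 24167 · 120/143 = 20280.

20280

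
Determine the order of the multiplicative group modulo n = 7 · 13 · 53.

φ(4823) = 4823 · (1 − 1/7) · (1 − 1/13) · (1 − 1/53)
       = 4823 · 3744/4823 = 3744.

3744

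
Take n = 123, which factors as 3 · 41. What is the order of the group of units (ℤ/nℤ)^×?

φ(3) = 3 − 1 = 2.
φ(41) = 41 − 1 = 40.
φ(123) = 2 × 40 = 80.

80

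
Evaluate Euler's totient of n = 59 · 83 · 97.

456576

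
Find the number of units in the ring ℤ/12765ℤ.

6336

Factor 12765: 12765 = 3 × 5 × 23 × 37.
φ(3) = 3 − 1 = 2.
φ(5) = 5 − 1 = 4.
φ(23) = 23 − 1 = 22.
φ(37) = 37 − 1 = 36.
Multiply: 2 · 4 · 22 · 36 = 6336.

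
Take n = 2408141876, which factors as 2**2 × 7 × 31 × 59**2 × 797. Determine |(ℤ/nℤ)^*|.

φ(2408141876) = 2408141876 · (1 − 1/2) · (1 − 1/7) · (1 − 1/31) · (1 − 1/59) · (1 − 1/797)
       = 2408141876 · 8310240/20407982 = 980608320.

980608320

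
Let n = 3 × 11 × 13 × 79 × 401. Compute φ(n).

φ(3) = 3 − 1 = 2.
φ(11) = 11 − 1 = 10.
φ(13) = 13 − 1 = 12.
φ(79) = 79 − 1 = 78.
φ(401) = 401 − 1 = 400.
φ(13590291) = 2 × 10 × 12 × 78 × 400 = 7488000.

7488000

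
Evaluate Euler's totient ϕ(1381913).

1168128

1381913 = 13^3 * 17 * 37.
φ(13^3) = 13^3 − 13^2 = 2197 − 169 = 2028.
φ(17) = 17 − 1 = 16.
φ(37) = 37 − 1 = 36.
Multiply: 2028 · 16 · 36 = 1168128.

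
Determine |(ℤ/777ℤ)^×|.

Prime factorization: 777 = 3 · 7 · 37.
φ(3) = 3 − 1 = 2.
φ(7) = 7 − 1 = 6.
φ(37) = 37 − 1 = 36.
Since φ is multiplicative, φ(777) = 2 · 6 · 36 = 432.

432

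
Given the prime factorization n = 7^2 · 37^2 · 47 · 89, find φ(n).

226461312

φ(7^2) = 7^2 − 7^1 = 49 − 7 = 42.
φ(37^2) = 37^1·(37−1) = 37·36 = 1332.
φ(47) = 47 − 1 = 46.
φ(89) = 89 − 1 = 88.
Since φ is multiplicative, φ(280599823) = 42 · 1332 · 46 · 88 = 226461312.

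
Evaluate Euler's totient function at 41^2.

1640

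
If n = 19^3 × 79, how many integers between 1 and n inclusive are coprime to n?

φ(541861) = 541861 · (1 − 1/19) · (1 − 1/79)
       = 541861 · 1404/1501 = 506844.

506844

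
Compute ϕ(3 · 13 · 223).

φ(3) = 3 − 1 = 2.
φ(13) = 13 − 1 = 12.
φ(223) = 223 − 1 = 222.
Since φ is multiplicative, φ(8697) = 2 · 12 · 222 = 5328.

5328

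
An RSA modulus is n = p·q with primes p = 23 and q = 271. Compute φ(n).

5940

For distinct primes, φ(pq) = (p−1)(q−1) = 22 × 270 = 5940.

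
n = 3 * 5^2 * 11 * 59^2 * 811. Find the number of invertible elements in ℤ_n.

1108728000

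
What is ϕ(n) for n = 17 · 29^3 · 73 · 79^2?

φ(17) = 17 − 1 = 16.
φ(29^3) = 29^3 − 29^2 = 24389 − 841 = 23548.
φ(73) = 73 − 1 = 72.
φ(79^2) = 79^1·(79−1) = 79·78 = 6162.
Since φ is multiplicative, φ(188894780509) = 16 · 23548 · 72 · 6162 = 167158397952.

167158397952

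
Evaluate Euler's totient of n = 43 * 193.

8064

φ(43) = 43 − 1 = 42.
φ(193) = 193 − 1 = 192.
Since φ is multiplicative, φ(8299) = 42 · 192 = 8064.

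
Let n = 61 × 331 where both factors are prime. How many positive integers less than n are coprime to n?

19800

φ(20191) = 20191 · (1 − 1/61) · (1 − 1/331)
       = 20191 · 19800/20191 = 19800.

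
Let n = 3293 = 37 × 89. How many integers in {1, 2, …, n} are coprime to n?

3168

φ(3293) = 3293 · (1 − 1/37) · (1 − 1/89)
       = 3293 · 3168/3293 = 3168.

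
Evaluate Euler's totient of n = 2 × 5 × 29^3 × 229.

φ(2) = 2 − 1 = 1.
φ(5) = 5 − 1 = 4.
φ(29^3) = 29^3 − 29^2 = 24389 − 841 = 23548.
φ(229) = 229 − 1 = 228.
Since φ is multiplicative, φ(55850810) = 1 · 4 · 23548 · 228 = 21475776.

21475776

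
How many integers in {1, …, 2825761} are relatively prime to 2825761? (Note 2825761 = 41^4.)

2756840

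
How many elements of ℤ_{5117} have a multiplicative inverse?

Prime factorization: 5117 = 7 · 17 · 43.
φ(5117) = 5117 · (1 − 1/7) · (1 − 1/17) · (1 − 1/43)
       = 5117 · 4032/5117 = 4032.

4032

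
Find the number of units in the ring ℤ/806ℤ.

360

Factor 806: 806 = 2 · 13 · 31.
φ(2) = 2 − 1 = 1.
φ(13) = 13 − 1 = 12.
φ(31) = 31 − 1 = 30.
Since φ is multiplicative, φ(806) = 1 · 12 · 30 = 360.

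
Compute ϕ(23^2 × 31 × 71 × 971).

1030722000

φ(23^2) = 23^1·(23−1) = 23·22 = 506.
φ(31) = 31 − 1 = 30.
φ(71) = 71 − 1 = 70.
φ(971) = 971 − 1 = 970.
φ(1130563459) = 506 × 30 × 70 × 970 = 1030722000.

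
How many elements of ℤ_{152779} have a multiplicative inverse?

120960

Factor 152779: 152779 = 11 · 17 · 19 · 43.
φ(11) = 11 − 1 = 10.
φ(17) = 17 − 1 = 16.
φ(19) = 19 − 1 = 18.
φ(43) = 43 − 1 = 42.
Since φ is multiplicative, φ(152779) = 10 · 16 · 18 · 42 = 120960.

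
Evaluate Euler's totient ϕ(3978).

1152

First factor: 3978 = 2 × 3^2 × 13 × 17.
φ(2) = 2 − 1 = 1.
φ(3^2) = 3^2 − 3^1 = 9 − 3 = 6.
φ(13) = 13 − 1 = 12.
φ(17) = 17 − 1 = 16.
φ(3978) = 1 × 6 × 12 × 16 = 1152.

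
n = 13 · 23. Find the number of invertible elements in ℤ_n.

264

φ(13) = 13 − 1 = 12.
φ(23) = 23 − 1 = 22.
φ(299) = 12 × 22 = 264.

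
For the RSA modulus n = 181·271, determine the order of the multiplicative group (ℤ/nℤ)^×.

φ(pq) = (p−1)(q−1) = 180 · 270 = 48600.

48600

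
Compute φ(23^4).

φ(23^4) = 23^3·(23−1) = 12167·22 = 267674.

267674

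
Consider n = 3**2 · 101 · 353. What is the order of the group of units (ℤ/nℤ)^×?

φ(3^2) = 3^1·(3−1) = 3·2 = 6.
φ(101) = 101 − 1 = 100.
φ(353) = 353 − 1 = 352.
φ(320877) = 6 × 100 × 352 = 211200.

211200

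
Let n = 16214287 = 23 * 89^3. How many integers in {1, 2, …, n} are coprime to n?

15335056

φ(16214287) = 16214287 · (1 − 1/23) · (1 − 1/89)
       = 16214287 · 1936/2047 = 15335056.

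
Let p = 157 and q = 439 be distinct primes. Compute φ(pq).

φ(pq) = (p−1)(q−1) = 156 · 438 = 68328.

68328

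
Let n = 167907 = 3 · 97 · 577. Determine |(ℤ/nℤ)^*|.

φ(3) = 3 − 1 = 2.
φ(97) = 97 − 1 = 96.
φ(577) = 577 − 1 = 576.
φ(167907) = 2 × 96 × 576 = 110592.

110592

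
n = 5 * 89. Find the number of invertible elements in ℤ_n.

φ(5) = 5 − 1 = 4.
φ(89) = 89 − 1 = 88.
Since φ is multiplicative, φ(445) = 4 · 88 = 352.

352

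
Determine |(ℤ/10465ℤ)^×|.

Factor 10465: 10465 = 5 · 7 · 13 · 23.
φ(10465) = 10465 · (1 − 1/5) · (1 − 1/7) · (1 − 1/13) · (1 − 1/23)
       = 10465 · 6336/10465 = 6336.

6336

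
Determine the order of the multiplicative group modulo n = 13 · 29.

336

φ(13) = 13 − 1 = 12.
φ(29) = 29 − 1 = 28.
Multiply: 12 · 28 = 336.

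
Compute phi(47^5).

224465326

φ(47^5) = 47^5 − 47^4 = 229345007 − 4879681 = 224465326.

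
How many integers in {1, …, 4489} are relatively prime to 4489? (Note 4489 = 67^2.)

φ(4489) = 4489 · (1 − 1/67)
       = 4489 · 66/67 = 4422.

4422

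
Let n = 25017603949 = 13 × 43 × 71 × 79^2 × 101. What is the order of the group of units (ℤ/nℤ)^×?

21739536000

φ(13) = 13 − 1 = 12.
φ(43) = 43 − 1 = 42.
φ(71) = 71 − 1 = 70.
φ(79^2) = 79^2 − 79^1 = 6241 − 79 = 6162.
φ(101) = 101 − 1 = 100.
Since φ is multiplicative, φ(25017603949) = 12 · 42 · 70 · 6162 · 100 = 21739536000.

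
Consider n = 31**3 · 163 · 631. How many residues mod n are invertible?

φ(31^3) = 31^2·(31−1) = 961·30 = 28830.
φ(163) = 163 − 1 = 162.
φ(631) = 631 − 1 = 630.
Since φ is multiplicative, φ(3064093723) = 28830 · 162 · 630 = 2942389800.

2942389800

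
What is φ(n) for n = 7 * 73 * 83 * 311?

10981440

φ(13190443) = 13190443 · (1 − 1/7) · (1 − 1/73) · (1 − 1/83) · (1 − 1/311)
       = 13190443 · 10981440/13190443 = 10981440.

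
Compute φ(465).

240

First factor: 465 = 3 · 5 · 31.
φ(465) = 465 · (1 − 1/3) · (1 − 1/5) · (1 − 1/31)
       = 465 · 240/465 = 240.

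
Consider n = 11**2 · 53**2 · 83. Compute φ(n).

24859120

φ(28210787) = 28210787 · (1 − 1/11) · (1 − 1/53) · (1 − 1/83)
       = 28210787 · 42640/48389 = 24859120.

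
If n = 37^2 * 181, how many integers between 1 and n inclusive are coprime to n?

φ(247789) = 247789 · (1 − 1/37) · (1 − 1/181)
       = 247789 · 6480/6697 = 239760.

239760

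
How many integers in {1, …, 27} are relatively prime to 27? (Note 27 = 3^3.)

18

φ(3^3) = 3^3 − 3^2 = 27 − 9 = 18.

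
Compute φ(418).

Factor 418: 418 = 2 * 11 * 19.
φ(418) = 418 · (1 − 1/2) · (1 − 1/11) · (1 − 1/19)
       = 418 · 180/418 = 180.

180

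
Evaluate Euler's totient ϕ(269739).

First factor: 269739 = 3^2 × 17 × 41 × 43.
φ(269739) = 269739 · (1 − 1/3) · (1 − 1/17) · (1 − 1/41) · (1 − 1/43)
       = 269739 · 53760/89913 = 161280.

161280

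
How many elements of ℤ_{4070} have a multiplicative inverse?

Prime factorization: 4070 = 2 · 5 · 11 · 37.
φ(2) = 2 − 1 = 1.
φ(5) = 5 − 1 = 4.
φ(11) = 11 − 1 = 10.
φ(37) = 37 − 1 = 36.
Multiply: 1 · 4 · 10 · 36 = 1440.

1440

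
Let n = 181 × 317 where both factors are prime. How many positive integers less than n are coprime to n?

56880

φ(n) = (p − 1)(q − 1) = (181−1)(317−1) = 180·316 = 56880.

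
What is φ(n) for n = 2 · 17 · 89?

1408

φ(2) = 2 − 1 = 1.
φ(17) = 17 − 1 = 16.
φ(89) = 89 − 1 = 88.
Multiply: 1 · 16 · 88 = 1408.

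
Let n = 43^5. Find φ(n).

φ(43^5) = 43^4·(43−1) = 3418801·42 = 143589642.

143589642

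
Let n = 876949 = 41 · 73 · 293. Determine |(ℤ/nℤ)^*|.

φ(41) = 41 − 1 = 40.
φ(73) = 73 − 1 = 72.
φ(293) = 293 − 1 = 292.
φ(876949) = 40 × 72 × 292 = 840960.

840960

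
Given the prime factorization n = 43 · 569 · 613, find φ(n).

φ(14998271) = 14998271 · (1 − 1/43) · (1 − 1/569) · (1 − 1/613)
       = 14998271 · 14599872/14998271 = 14599872.

14599872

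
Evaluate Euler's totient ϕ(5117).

4032

First factor: 5117 = 7 · 17 · 43.
φ(7) = 7 − 1 = 6.
φ(17) = 17 − 1 = 16.
φ(43) = 43 − 1 = 42.
Multiply: 6 · 16 · 42 = 4032.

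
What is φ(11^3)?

φ(1331) = 1331 · (1 − 1/11)
       = 1331 · 10/11 = 1210.

1210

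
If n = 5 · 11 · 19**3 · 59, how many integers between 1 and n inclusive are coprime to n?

φ(5) = 5 − 1 = 4.
φ(11) = 11 − 1 = 10.
φ(19^3) = 19^2·(19−1) = 361·18 = 6498.
φ(59) = 59 − 1 = 58.
Multiply: 4 · 10 · 6498 · 58 = 15075360.

15075360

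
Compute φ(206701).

Factor 206701: 206701 = 11 × 19 × 23 × 43.
φ(11) = 11 − 1 = 10.
φ(19) = 19 − 1 = 18.
φ(23) = 23 − 1 = 22.
φ(43) = 43 − 1 = 42.
Since φ is multiplicative, φ(206701) = 10 · 18 · 22 · 42 = 166320.

166320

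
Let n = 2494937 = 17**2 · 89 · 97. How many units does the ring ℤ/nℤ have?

φ(17^2) = 17^2 − 17^1 = 289 − 17 = 272.
φ(89) = 89 − 1 = 88.
φ(97) = 97 − 1 = 96.
Multiply: 272 · 88 · 96 = 2297856.

2297856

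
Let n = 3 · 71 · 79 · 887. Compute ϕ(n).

9675120

φ(14925549) = 14925549 · (1 − 1/3) · (1 − 1/71) · (1 − 1/79) · (1 − 1/887)
       = 14925549 · 9675120/14925549 = 9675120.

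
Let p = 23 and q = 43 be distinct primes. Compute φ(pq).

924

φ(23) = 23 − 1 = 22.
φ(43) = 43 − 1 = 42.
Multiply: 22 · 42 = 924.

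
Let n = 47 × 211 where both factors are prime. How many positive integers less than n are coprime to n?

9660

φ(9917) = 9917 · (1 − 1/47) · (1 − 1/211)
       = 9917 · 9660/9917 = 9660.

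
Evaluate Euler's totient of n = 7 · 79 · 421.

φ(7) = 7 − 1 = 6.
φ(79) = 79 − 1 = 78.
φ(421) = 421 − 1 = 420.
Multiply: 6 · 78 · 420 = 196560.

196560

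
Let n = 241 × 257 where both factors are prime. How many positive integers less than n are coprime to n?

61440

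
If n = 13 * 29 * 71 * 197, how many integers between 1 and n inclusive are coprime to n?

4609920

φ(5273099) = 5273099 · (1 − 1/13) · (1 − 1/29) · (1 − 1/71) · (1 − 1/197)
       = 5273099 · 4609920/5273099 = 4609920.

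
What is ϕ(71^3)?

φ(71^3) = 71^3 − 71^2 = 357911 − 5041 = 352870.

352870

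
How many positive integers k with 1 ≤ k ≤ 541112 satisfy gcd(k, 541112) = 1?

Prime factorization: 541112 = 2^3 * 11^2 * 13 * 43.
φ(541112) = 541112 · (1 − 1/2) · (1 − 1/11) · (1 − 1/13) · (1 − 1/43)
       = 541112 · 5040/12298 = 221760.

221760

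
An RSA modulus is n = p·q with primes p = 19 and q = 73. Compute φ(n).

1296

φ(1387) = 1387 · (1 − 1/19) · (1 − 1/73)
       = 1387 · 1296/1387 = 1296.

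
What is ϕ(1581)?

960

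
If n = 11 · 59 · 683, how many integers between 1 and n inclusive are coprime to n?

φ(443267) = 443267 · (1 − 1/11) · (1 − 1/59) · (1 − 1/683)
       = 443267 · 395560/443267 = 395560.

395560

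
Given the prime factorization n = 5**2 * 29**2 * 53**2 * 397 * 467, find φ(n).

8259358947840

φ(10949521255775) = 10949521255775 · (1 − 1/5) · (1 − 1/29) · (1 − 1/53) · (1 − 1/397) · (1 − 1/467)
       = 10949521255775 · 1074737664/1424791315 = 8259358947840.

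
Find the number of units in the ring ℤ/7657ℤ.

6480

Factor 7657: 7657 = 13 * 19 * 31.
φ(7657) = 7657 · (1 − 1/13) · (1 − 1/19) · (1 − 1/31)
       = 7657 · 6480/7657 = 6480.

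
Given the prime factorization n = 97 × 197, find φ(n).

18816

φ(19109) = 19109 · (1 − 1/97) · (1 − 1/197)
       = 19109 · 18816/19109 = 18816.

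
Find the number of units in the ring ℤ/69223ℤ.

First factor: 69223 = 7 * 11 * 29 * 31.
φ(7) = 7 − 1 = 6.
φ(11) = 11 − 1 = 10.
φ(29) = 29 − 1 = 28.
φ(31) = 31 − 1 = 30.
Multiply: 6 · 10 · 28 · 30 = 50400.

50400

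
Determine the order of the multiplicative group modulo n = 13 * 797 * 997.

9513792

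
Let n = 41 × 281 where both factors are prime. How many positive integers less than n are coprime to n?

For distinct primes, φ(pq) = (p−1)(q−1) = 40 × 280 = 11200.

11200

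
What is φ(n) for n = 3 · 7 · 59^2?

φ(73101) = 73101 · (1 − 1/3) · (1 − 1/7) · (1 − 1/59)
       = 73101 · 696/1239 = 41064.

41064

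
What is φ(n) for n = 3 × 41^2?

φ(5043) = 5043 · (1 − 1/3) · (1 − 1/41)
       = 5043 · 80/123 = 3280.

3280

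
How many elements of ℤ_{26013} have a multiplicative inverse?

Factor 26013: 26013 = 3 · 13 · 23 · 29.
φ(26013) = 26013 · (1 − 1/3) · (1 − 1/13) · (1 − 1/23) · (1 − 1/29)
       = 26013 · 14784/26013 = 14784.

14784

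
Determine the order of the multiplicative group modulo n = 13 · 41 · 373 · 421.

φ(83698589) = 83698589 · (1 − 1/13) · (1 − 1/41) · (1 − 1/373) · (1 − 1/421)
       = 83698589 · 74995200/83698589 = 74995200.

74995200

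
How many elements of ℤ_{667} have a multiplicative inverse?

616

Factor 667: 667 = 23 · 29.
φ(667) = 667 · (1 − 1/23) · (1 − 1/29)
       = 667 · 616/667 = 616.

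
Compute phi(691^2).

φ(691^2) = 691^2 − 691^1 = 477481 − 691 = 476790.

476790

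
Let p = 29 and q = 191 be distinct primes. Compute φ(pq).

5320

φ(29) = 29 − 1 = 28.
φ(191) = 191 − 1 = 190.
Since φ is multiplicative, φ(5539) = 28 · 190 = 5320.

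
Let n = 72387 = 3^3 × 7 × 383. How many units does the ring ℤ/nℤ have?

φ(3^3) = 3^3 − 3^2 = 27 − 9 = 18.
φ(7) = 7 − 1 = 6.
φ(383) = 383 − 1 = 382.
Multiply: 18 · 6 · 382 = 41256.

41256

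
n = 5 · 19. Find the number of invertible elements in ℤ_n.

72

φ(95) = 95 · (1 − 1/5) · (1 − 1/19)
       = 95 · 72/95 = 72.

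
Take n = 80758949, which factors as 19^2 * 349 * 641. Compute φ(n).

76170240

φ(80758949) = 80758949 · (1 − 1/19) · (1 − 1/349) · (1 − 1/641)
       = 80758949 · 4008960/4250471 = 76170240.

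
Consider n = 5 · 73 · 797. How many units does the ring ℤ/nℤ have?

229248

φ(5) = 5 − 1 = 4.
φ(73) = 73 − 1 = 72.
φ(797) = 797 − 1 = 796.
Since φ is multiplicative, φ(290905) = 4 · 72 · 796 = 229248.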